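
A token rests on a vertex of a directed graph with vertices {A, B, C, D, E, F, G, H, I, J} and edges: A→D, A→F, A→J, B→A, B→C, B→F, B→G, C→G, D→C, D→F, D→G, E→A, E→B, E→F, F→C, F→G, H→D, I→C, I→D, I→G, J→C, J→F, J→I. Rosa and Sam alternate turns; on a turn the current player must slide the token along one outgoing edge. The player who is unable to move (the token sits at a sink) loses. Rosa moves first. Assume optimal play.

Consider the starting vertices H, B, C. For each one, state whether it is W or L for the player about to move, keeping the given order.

Use the standard recursion: the mover loses at a terminal position; elsewhere, the mover wins exactly when some move hands the opponent an L position.
Every edge goes from a vertex to one that appears earlier in the order G, C, F, D, I, J, A, B, H, E, so processing vertices in that order labels each vertex after all of its successors.
G: no outgoing edge → L
C: W (go to G, an L position)
F: W (go to G, an L position)
D: W (go to G, an L position)
I: W (go to G, an L position)
J: L (options I(W), F(W), C(W) are all W)
A: W (go to J, an L position)
B: W (go to G, an L position)
H: L (sole option D(W) is W)
E: L (options B(W), A(W), F(W) are all W)

H: L, B: W, C: W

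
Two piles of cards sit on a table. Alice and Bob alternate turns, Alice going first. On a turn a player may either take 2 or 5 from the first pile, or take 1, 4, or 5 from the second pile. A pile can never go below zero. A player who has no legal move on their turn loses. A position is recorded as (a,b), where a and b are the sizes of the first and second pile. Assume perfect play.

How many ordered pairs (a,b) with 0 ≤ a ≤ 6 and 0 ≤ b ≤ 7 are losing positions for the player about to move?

Build the W/L table. Terminal = L. A non-terminal position is W if it has a move to some L; otherwise it is L.
Every move lowers a or b (never raises either), so fill the grid row by row in increasing a, and left to right within a row: each cell's successors are then already labelled.
      b=0  b=1  b=2  b=3  b=4  b=5  b=6  b=7
a=0:    L    W    L    W    W    W    W    W
a=1:    L    W    L    W    W    W    W    W
a=2:    W    L    W    L    W    W    W    W
a=3:    W    L    W    L    W    W    W    W
a=4:    L    W    L    W    W    W    W    W
a=5:    W    W    W    W    L    W    L    W
a=6:    W    L    W    L    W    W    W    W
Cells with no legal move (terminal, hence L): (0,0), (1,0).
The remaining L cells, each justified by listing all of its moves:
(0,2): only reaches (0,1)(W), which is W → L
(1,2): only reaches (1,1)(W), which is W → L
(2,1): only reaches (0,1)(W), (2,0)(W), all W → L
(2,3): only reaches (0,3)(W), (2,2)(W), all W → L
(3,1): only reaches (1,1)(W), (3,0)(W), all W → L
(3,3): only reaches (1,3)(W), (3,2)(W), all W → L
(4,0): only reaches (2,0)(W), which is W → L
(4,2): only reaches (2,2)(W), (4,1)(W), all W → L
(5,4): only reaches (3,4)(W), (0,4)(W), (5,3)(W), (5,0)(W), all W → L
(5,6): only reaches (3,6)(W), (0,6)(W), (5,5)(W), (5,2)(W), (5,1)(W), all W → L
(6,1): only reaches (4,1)(W), (1,1)(W), (6,0)(W), all W → L
(6,3): only reaches (4,3)(W), (1,3)(W), (6,2)(W), all W → L
Every other cell has at least one move into one of the L cells above, so it is W.
L cells per row: a=0: 2, a=1: 2, a=2: 2, a=3: 2, a=4: 2, a=5: 2, a=6: 2; total 14.

14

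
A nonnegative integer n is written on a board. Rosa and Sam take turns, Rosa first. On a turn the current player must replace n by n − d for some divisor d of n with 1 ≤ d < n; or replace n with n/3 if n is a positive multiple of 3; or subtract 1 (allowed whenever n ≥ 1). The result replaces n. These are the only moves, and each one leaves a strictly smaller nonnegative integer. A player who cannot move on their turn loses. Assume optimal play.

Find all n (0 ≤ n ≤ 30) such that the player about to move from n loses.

0, 2, 5, 7, 9, 11, 13, 16, 19, 23, 25, 28

Classify positions by backward induction: terminal positions (no move available) are L. From any other position, the mover wins iff some move reaches an L.
n=0: no move → L
n=1: W (go to 0, an L position)
n=2: L (sole option 1(W) is W)
n=3: W (go to 2, an L position)
n=4: W (go to 2, an L position)
n=5: L (sole option 4(W) is W)
n=6: W (go to 2, an L position)
n=7: L (sole option 6(W) is W)
n=8: W (go to 7, an L position)
n=9: L (options 3(W), 6(W), 8(W) are all W)
n=10: W (go to 5, an L position)
n=11: L (sole option 10(W) is W)
n=12: W (go to 9, an L position)
n=13: L (sole option 12(W) is W)
n=14: W (go to 7, an L position)
n=15: W (go to 5, an L position)
n=16: L (options 8(W), 12(W), 14(W), 15(W) are all W)
n=17: W (go to 16, an L position)
n=18: W (go to 9, an L position)
n=19: L (sole option 18(W) is W)
n=20: W (go to 16, an L position)
n=21: W (go to 7, an L position)
n=22: W (go to 11, an L position)
n=23: L (sole option 22(W) is W)
n=24: W (go to 16, an L position)
n=25: L (options 20(W), 24(W) are all W)
n=26: W (go to 13, an L position)
n=27: W (go to 9, an L position)
n=28: L (options 14(W), 21(W), 24(W), 26(W), 27(W) are all W)
n=29: W (go to 28, an L position)
n=30: W (go to 25, an L position)
Reading off the rows marked L gives the requested list; there are 12 such values of n.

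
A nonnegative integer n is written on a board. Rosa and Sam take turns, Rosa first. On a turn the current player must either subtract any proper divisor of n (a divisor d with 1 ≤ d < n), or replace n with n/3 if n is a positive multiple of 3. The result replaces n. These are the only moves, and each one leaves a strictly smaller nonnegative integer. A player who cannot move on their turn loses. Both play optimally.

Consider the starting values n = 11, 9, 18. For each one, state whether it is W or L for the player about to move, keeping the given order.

Classify positions by backward induction: terminal positions (no move available) are L. From any other position, the mover wins iff some move reaches an L.
n=0: no move → L
n=1: no move → L
n=2: →1(L), so W
n=3: →1(L), so W
n=4: →2(W), 3(W) — all W, so L
n=5: →4(L), so W
n=6: →4(L), so W
n=7: →6(W) only, which is W, so L
n=8: →4(L), so W
n=9: →3(W), 6(W), 8(W) — all W, so L
n=10: →9(L), so W
n=11: →10(W) only, which is W, so L
n=12: →4(L), so W
n=13: →12(W) only, which is W, so L
n=14: →7(L), so W
n=15: →5(W), 10(W), 12(W), 14(W) — all W, so L
n=16: →15(L), so W
n=17: →16(W) only, which is W, so L
n=18: →9(L), so W

11: L, 9: L, 18: W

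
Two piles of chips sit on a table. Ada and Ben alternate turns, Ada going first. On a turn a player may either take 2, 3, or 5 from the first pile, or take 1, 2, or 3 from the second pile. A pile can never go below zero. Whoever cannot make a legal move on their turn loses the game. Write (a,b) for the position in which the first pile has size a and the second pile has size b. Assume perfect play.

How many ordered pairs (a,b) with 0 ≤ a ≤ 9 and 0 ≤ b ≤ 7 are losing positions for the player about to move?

Use the standard recursion: the mover loses at a terminal position; elsewhere, the mover wins exactly when some move hands the opponent an L position.
Every move lowers a or b (never raises either), so fill the grid row by row in increasing a, and left to right within a row: each cell's successors are then already labelled.
      b=0  b=1  b=2  b=3  b=4  b=5  b=6  b=7
a=0:    L    W    W    W    L    W    W    W
a=1:    L    W    W    W    L    W    W    W
a=2:    W    L    W    W    W    L    W    W
a=3:    W    L    W    W    W    L    W    W
a=4:    W    W    L    W    W    W    L    W
a=5:    W    W    L    W    W    W    L    W
a=6:    W    W    W    L    W    W    W    L
a=7:    L    W    W    W    L    W    W    W
a=8:    L    W    W    W    L    W    W    W
a=9:    W    L    W    W    W    L    W    W
Cells with no legal move (terminal, hence L): (0,0), (1,0).
The remaining L cells, each justified by listing all of its moves:
(0,4): moves to (0,3)(W), (0,2)(W), (0,1)(W); every one is W ⇒ L
(1,4): moves to (1,3)(W), (1,2)(W), (1,1)(W); every one is W ⇒ L
(2,1): moves to (0,1)(W), (2,0)(W); every one is W ⇒ L
(2,5): moves to (0,5)(W), (2,4)(W), (2,3)(W), (2,2)(W); every one is W ⇒ L
(3,1): moves to (1,1)(W), (0,1)(W), (3,0)(W); every one is W ⇒ L
(3,5): moves to (1,5)(W), (0,5)(W), (3,4)(W), (3,3)(W), (3,2)(W); every one is W ⇒ L
(4,2): moves to (2,2)(W), (1,2)(W), (4,1)(W), (4,0)(W); every one is W ⇒ L
(4,6): moves to (2,6)(W), (1,6)(W), (4,5)(W), (4,4)(W), (4,3)(W); every one is W ⇒ L
(5,2): moves to (3,2)(W), (2,2)(W), (0,2)(W), (5,1)(W), (5,0)(W); every one is W ⇒ L
(5,6): moves to (3,6)(W), (2,6)(W), (0,6)(W), (5,5)(W), (5,4)(W), (5,3)(W); every one is W ⇒ L
(6,3): moves to (4,3)(W), (3,3)(W), (1,3)(W), (6,2)(W), (6,1)(W), (6,0)(W); every one is W ⇒ L
(6,7): moves to (4,7)(W), (3,7)(W), (1,7)(W), (6,6)(W), (6,5)(W), (6,4)(W); every one is W ⇒ L
(7,0): moves to (5,0)(W), (4,0)(W), (2,0)(W); every one is W ⇒ L
(7,4): moves to (5,4)(W), (4,4)(W), (2,4)(W), (7,3)(W), (7,2)(W), (7,1)(W); every one is W ⇒ L
(8,0): moves to (6,0)(W), (5,0)(W), (3,0)(W); every one is W ⇒ L
(8,4): moves to (6,4)(W), (5,4)(W), (3,4)(W), (8,3)(W), (8,2)(W), (8,1)(W); every one is W ⇒ L
(9,1): moves to (7,1)(W), (6,1)(W), (4,1)(W), (9,0)(W); every one is W ⇒ L
(9,5): moves to (7,5)(W), (6,5)(W), (4,5)(W), (9,4)(W), (9,3)(W), (9,2)(W); every one is W ⇒ L
Every other cell has at least one move into one of the L cells above, so it is W.
L cells per row: a=0: 2, a=1: 2, a=2: 2, a=3: 2, a=4: 2, a=5: 2, a=6: 2, a=7: 2, a=8: 2, a=9: 2; total 20.

20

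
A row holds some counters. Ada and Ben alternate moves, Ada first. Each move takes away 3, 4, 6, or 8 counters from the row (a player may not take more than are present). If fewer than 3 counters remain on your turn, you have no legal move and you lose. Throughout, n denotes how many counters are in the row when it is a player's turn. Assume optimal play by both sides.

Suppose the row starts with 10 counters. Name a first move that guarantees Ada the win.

Remove 8, leaving 2.

Classify positions by backward induction: terminal positions (no move available) are L. From any other position, the mover wins iff some move reaches an L.
n=0: no move → L
n=1: no move → L
n=2: no move → L
n=3: W (go to 0, an L position)
n=4: W (go to 1, an L position)
n=5: W (go to 2, an L position)
n=6: W (go to 2, an L position)
n=7: W (go to 1, an L position)
n=8: W (go to 2, an L position)
n=9: W (go to 1, an L position)
n=10: W (go to 2, an L position)
From 10, the L positions reachable in one move are: 2.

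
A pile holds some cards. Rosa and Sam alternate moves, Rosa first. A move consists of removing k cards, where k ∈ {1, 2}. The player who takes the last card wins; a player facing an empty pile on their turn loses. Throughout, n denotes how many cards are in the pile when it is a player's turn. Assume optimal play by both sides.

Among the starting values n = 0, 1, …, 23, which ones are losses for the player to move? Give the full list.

0, 3, 6, 9, 12, 15, 18, 21

Classify positions by backward induction: terminal positions (no move available) are L. From any other position, the mover wins iff some move reaches an L.
n=0: no move → L
n=1: →0(L), so W
n=2: →0(L), so W
n=3: →2(W), 1(W) — all W, so L
n=4: →3(L), so W
n=5: →3(L), so W
n=6: →5(W), 4(W) — all W, so L
n=7: →6(L), so W
n=8: →6(L), so W
n=9: →8(W), 7(W) — all W, so L
n=10: →9(L), so W
n=11: →9(L), so W
n=12: →11(W), 10(W) — all W, so L
n=13: →12(L), so W
n=14: →12(L), so W
n=15: →14(W), 13(W) — all W, so L
n=16: →15(L), so W
n=17: →15(L), so W
n=18: →17(W), 16(W) — all W, so L
n=19: →18(L), so W
n=20: →18(L), so W
n=21: →20(W), 19(W) — all W, so L
n=22: →21(L), so W
n=23: →21(L), so W
Reading off the rows marked L gives the requested list; there are 8 such values of n.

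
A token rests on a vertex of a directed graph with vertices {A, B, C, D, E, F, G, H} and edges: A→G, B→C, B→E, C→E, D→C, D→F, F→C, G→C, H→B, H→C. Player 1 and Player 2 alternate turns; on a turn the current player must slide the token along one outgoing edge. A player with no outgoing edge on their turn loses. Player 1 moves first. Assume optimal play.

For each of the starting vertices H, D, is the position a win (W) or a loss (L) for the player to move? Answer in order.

Positions with no move are L. A position that does have a move is losing for the player to move precisely when every available move leads to a winning position for the opponent. Fill in the labels:
Every edge goes from a vertex to one that appears earlier in the order E, C, F, B, H, D, G, A, so processing vertices in that order labels each vertex after all of its successors.
E: no outgoing edge → L
C: →E(L), so W
F: →C(W) only, which is W, so L
B: →E(L), so W
H: →B(W), C(W) — all W, so L
D: →F(L), so W
G: →C(W) only, which is W, so L
A: →G(L), so W

H: L, D: W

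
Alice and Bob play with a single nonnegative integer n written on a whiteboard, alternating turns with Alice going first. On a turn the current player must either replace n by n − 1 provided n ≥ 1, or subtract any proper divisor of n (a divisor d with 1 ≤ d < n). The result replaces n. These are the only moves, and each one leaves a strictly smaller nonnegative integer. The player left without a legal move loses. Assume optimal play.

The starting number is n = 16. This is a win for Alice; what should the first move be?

Move to 15.

Label each position W (a win for the player to move) or L (a loss). A position with no legal move is L; any other position is W exactly when some move reaches an L, and L when every move reaches a W.
n=0: no move → L
n=1: →0(L), so W
n=2: →1(W) only, which is W, so L
n=3: →2(L), so W
n=4: →2(L), so W
n=5: →4(W) only, which is W, so L
n=6: →5(L), so W
n=7: →6(W) only, which is W, so L
n=8: →7(L), so W
n=9: →6(W), 8(W) — all W, so L
n=10: →5(L), so W
n=11: →10(W) only, which is W, so L
n=12: →9(L), so W
n=13: →12(W) only, which is W, so L
n=14: →7(L), so W
n=15: →10(W), 12(W), 14(W) — all W, so L
n=16: →15(L), so W
From 16, the L positions reachable in one move are: 15.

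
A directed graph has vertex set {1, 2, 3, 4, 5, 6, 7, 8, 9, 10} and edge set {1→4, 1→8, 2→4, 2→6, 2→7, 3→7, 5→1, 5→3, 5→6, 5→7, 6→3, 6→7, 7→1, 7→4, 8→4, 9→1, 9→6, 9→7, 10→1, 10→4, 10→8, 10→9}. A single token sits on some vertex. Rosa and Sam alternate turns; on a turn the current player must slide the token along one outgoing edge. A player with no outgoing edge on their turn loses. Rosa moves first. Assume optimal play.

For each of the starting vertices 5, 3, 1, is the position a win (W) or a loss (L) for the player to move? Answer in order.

Positions with no move are L. A position that does have a move is losing for the player to move precisely when every available move leads to a winning position for the opponent. Fill in the labels:
Every edge goes from a vertex to one that appears earlier in the order 4, 8, 1, 7, 3, 6, 5, 2, 9, 10, so processing vertices in that order labels each vertex after all of its successors.
4: no outgoing edge → L
8: reaches L-position 4 → W
1: reaches L-position 4 → W
7: reaches L-position 4 → W
3: only reaches 7(W), which is W → L
6: reaches L-position 3 → W
5: reaches L-position 3 → W
2: reaches L-position 4 → W
9: only reaches 6(W), 7(W), 1(W), all W → L
10: reaches L-position 9 → W

5: W, 3: L, 1: W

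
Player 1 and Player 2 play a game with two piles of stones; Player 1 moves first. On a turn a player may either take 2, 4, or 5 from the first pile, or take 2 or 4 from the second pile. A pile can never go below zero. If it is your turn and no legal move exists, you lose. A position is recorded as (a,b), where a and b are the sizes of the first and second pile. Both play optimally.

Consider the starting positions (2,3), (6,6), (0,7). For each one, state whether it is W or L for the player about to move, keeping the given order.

(2,3): L, (6,6): W, (0,7): L

Compute win/loss labels from the base case upward. A position with no move is L. Any other position is W if it can reach an L in one move, else L.
No move ever increases a pile, so every position that can arise here has a ≤ 6 and b ≤ 7; it is enough to label the cells with 0 ≤ a ≤ 6 and 0 ≤ b ≤ 7.
Every move lowers a or b (never raises either), so fill the grid row by row in increasing a, and left to right within a row: each cell's successors are then already labelled.
      b=0  b=1  b=2  b=3  b=4  b=5  b=6  b=7
a=0:    L    L    W    W    W    W    L    L
a=1:    L    L    W    W    W    W    L    L
a=2:    W    W    L    L    W    W    W    W
a=3:    W    W    L    L    W    W    W    W
a=4:    W    W    W    W    L    L    W    W
a=5:    W    W    W    W    L    L    W    W
a=6:    W    W    W    W    W    W    W    W
Cells with no legal move (terminal, hence L): (0,0), (0,1), (1,0), (1,1).
The remaining L cells, each justified by listing all of its moves:
(0,6): L (options (0,4)(W), (0,2)(W) are all W)
(0,7): L (options (0,5)(W), (0,3)(W) are all W)
(1,6): L (options (1,4)(W), (1,2)(W) are all W)
(1,7): L (options (1,5)(W), (1,3)(W) are all W)
(2,2): L (options (0,2)(W), (2,0)(W) are all W)
(2,3): L (options (0,3)(W), (2,1)(W) are all W)
(3,2): L (options (1,2)(W), (3,0)(W) are all W)
(3,3): L (options (1,3)(W), (3,1)(W) are all W)
(4,4): L (options (2,4)(W), (0,4)(W), (4,2)(W), (4,0)(W) are all W)
(4,5): L (options (2,5)(W), (0,5)(W), (4,3)(W), (4,1)(W) are all W)
(5,4): L (options (3,4)(W), (1,4)(W), (0,4)(W), (5,2)(W), (5,0)(W) are all W)
(5,5): L (options (3,5)(W), (1,5)(W), (0,5)(W), (5,3)(W), (5,1)(W) are all W)
Every other cell has at least one move into one of the L cells above, so it is W.
(2,3): one of the L cells justified above, so L
(6,6): the move to (1,6) reaches an L cell, so W
(0,7): one of the L cells justified above, so L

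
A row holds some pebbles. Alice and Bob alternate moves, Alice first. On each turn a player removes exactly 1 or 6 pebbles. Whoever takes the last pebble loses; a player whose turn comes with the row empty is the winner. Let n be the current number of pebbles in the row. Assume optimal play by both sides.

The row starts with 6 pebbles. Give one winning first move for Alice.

Label each position W (a win for the player to move) or L (a loss). A position with no legal move is W; any other position is W exactly when some move reaches an L, and L when every move reaches a W.
n=0: no move; the opponent has just taken the last pebble and therefore loses → W
n=1: the only move is to 0(W), a W ⇒ L
n=2: can move to 1, which is L ⇒ W
n=3: the only move is to 2(W), a W ⇒ L
n=4: can move to 3, which is L ⇒ W
n=5: the only move is to 4(W), a W ⇒ L
n=6: can move to 5, which is L ⇒ W
From 6, the L positions reachable in one move are: 5.

Remove 1, leaving 5.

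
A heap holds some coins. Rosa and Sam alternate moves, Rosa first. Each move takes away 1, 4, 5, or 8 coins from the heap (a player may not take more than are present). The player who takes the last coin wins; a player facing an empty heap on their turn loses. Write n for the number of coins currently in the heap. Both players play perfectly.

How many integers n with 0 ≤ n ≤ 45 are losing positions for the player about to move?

Positions with no move are L. A position that does have a move is losing for the player to move precisely when every available move leads to a winning position for the opponent. Fill in the labels:
n=0: no move → L
n=1: reaches L-position 0 → W
n=2: only reaches 1(W), which is W → L
n=3: reaches L-position 2 → W
n=4: reaches L-position 0 → W
n=5: reaches L-position 0 → W
n=6: reaches L-position 2 → W
n=7: reaches L-position 2 → W
n=8: reaches L-position 0 → W
n=9: only reaches 8(W), 5(W), 4(W), 1(W), all W → L
n=10: reaches L-position 9 → W
n=11: only reaches 10(W), 7(W), 6(W), 3(W), all W → L
n=12: reaches L-position 11 → W
n=13: reaches L-position 9 → W
n=14: reaches L-position 9 → W
n=15: reaches L-position 11 → W
n=16: reaches L-position 11 → W
n=17: reaches L-position 9 → W
n=18: only reaches 17(W), 14(W), 13(W), 10(W), all W → L
n=19: reaches L-position 18 → W
n=20: only reaches 19(W), 16(W), 15(W), 12(W), all W → L
n=21: reaches L-position 20 → W
n=22: reaches L-position 18 → W
n=23: reaches L-position 18 → W
n=24: reaches L-position 20 → W
n=25: reaches L-position 20 → W
n=26: reaches L-position 18 → W
n=27: only reaches 26(W), 23(W), 22(W), 19(W), all W → L
n=28: reaches L-position 27 → W
n=29: only reaches 28(W), 25(W), 24(W), 21(W), all W → L
n=30: reaches L-position 29 → W
n=31: reaches L-position 27 → W
n=32: reaches L-position 27 → W
n=33: reaches L-position 29 → W
n=34: reaches L-position 29 → W
n=35: reaches L-position 27 → W
n=36: only reaches 35(W), 32(W), 31(W), 28(W), all W → L
n=37: reaches L-position 36 → W
n=38: only reaches 37(W), 34(W), 33(W), 30(W), all W → L
n=39: reaches L-position 38 → W
n=40: reaches L-position 36 → W
n=41: reaches L-position 36 → W
n=42: reaches L-position 38 → W
n=43: reaches L-position 38 → W
n=44: reaches L-position 36 → W
n=45: only reaches 44(W), 41(W), 40(W), 37(W), all W → L
L entries with 0 ≤ n ≤ 45: n = 0, 2, 9, 11, 18, 20, 27, 29, 36, 38, 45; that makes 11.

11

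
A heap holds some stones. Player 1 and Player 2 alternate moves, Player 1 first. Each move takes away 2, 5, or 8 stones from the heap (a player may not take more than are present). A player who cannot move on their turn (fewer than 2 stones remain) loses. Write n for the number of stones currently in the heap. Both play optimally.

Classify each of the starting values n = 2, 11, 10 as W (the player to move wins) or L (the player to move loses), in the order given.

2: W, 11: L, 10: L

Compute win/loss labels from the base case upward. A position with no move is L. Any other position is W if it can reach an L in one move, else L.
n=0: no move → L
n=1: no move → L
n=2: →0(L), so W
n=3: →1(L), so W
n=4: →2(W) only, which is W, so L
n=5: →0(L), so W
n=6: →4(L), so W
n=7: →5(W), 2(W) — all W, so L
n=8: →0(L), so W
n=9: →7(L), so W
n=10: →8(W), 5(W), 2(W) — all W, so L
n=11: →9(W), 6(W), 3(W) — all W, so L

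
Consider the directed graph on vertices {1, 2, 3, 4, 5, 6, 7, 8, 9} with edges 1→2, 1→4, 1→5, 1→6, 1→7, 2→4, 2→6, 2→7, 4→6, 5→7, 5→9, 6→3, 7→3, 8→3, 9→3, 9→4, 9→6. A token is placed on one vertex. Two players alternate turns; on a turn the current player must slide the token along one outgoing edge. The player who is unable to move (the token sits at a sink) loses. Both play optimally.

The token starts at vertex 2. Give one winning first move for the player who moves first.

Move to 4.

Use the standard recursion: the mover loses at a terminal position; elsewhere, the mover wins exactly when some move hands the opponent an L position.
Every edge goes from a vertex to one that appears earlier in the order 3, 6, 4, 9, 7, 5, 8, 2, 1, so processing vertices in that order labels each vertex after all of its successors.
3: no outgoing edge → L
6: W (go to 3, an L position)
4: L (sole option 6(W) is W)
9: W (go to 4, an L position)
7: W (go to 3, an L position)
5: L (options 7(W), 9(W) are all W)
8: W (go to 3, an L position)
2: W (go to 4, an L position)
1: W (go to 5, an L position)
From 2, the L positions reachable in one move are: 4.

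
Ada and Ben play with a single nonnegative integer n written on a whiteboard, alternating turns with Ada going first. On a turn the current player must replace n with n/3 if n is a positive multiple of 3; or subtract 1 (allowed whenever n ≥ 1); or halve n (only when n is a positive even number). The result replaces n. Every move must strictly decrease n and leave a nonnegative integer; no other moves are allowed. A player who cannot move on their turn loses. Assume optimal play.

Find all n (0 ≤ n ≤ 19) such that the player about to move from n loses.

0, 2, 5, 7, 9, 11, 13, 16, 19

Positions with no move are L. A position that does have a move is losing for the player to move precisely when every available move leads to a winning position for the opponent. Fill in the labels:
n=0: no move → L
n=1: reaches L-position 0 → W
n=2: only reaches 1(W), which is W → L
n=3: reaches L-position 2 → W
n=4: reaches L-position 2 → W
n=5: only reaches 4(W), which is W → L
n=6: reaches L-position 2 → W
n=7: only reaches 6(W), which is W → L
n=8: reaches L-position 7 → W
n=9: only reaches 3(W), 8(W), all W → L
n=10: reaches L-position 5 → W
n=11: only reaches 10(W), which is W → L
n=12: reaches L-position 11 → W
n=13: only reaches 12(W), which is W → L
n=14: reaches L-position 7 → W
n=15: reaches L-position 5 → W
n=16: only reaches 8(W), 15(W), all W → L
n=17: reaches L-position 16 → W
n=18: reaches L-position 9 → W
n=19: only reaches 18(W), which is W → L
Reading off the rows marked L gives the requested list; there are 9 such values of n.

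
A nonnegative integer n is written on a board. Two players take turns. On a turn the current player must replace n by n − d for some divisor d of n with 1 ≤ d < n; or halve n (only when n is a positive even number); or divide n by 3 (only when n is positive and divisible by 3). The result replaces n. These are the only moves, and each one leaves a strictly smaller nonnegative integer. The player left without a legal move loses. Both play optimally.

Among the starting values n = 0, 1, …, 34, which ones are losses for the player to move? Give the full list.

0, 1, 4, 7, 9, 11, 13, 15, 17, 19, 23, 25, 28, 31

Build the W/L table. Terminal = L. A non-terminal position is W if it has a move to some L; otherwise it is L.
n=0: no move → L
n=1: no move → L
n=2: can move to 1, which is L ⇒ W
n=3: can move to 1, which is L ⇒ W
n=4: moves to 2(W), 3(W); every one is W ⇒ L
n=5: can move to 4, which is L ⇒ W
n=6: can move to 4, which is L ⇒ W
n=7: the only move is to 6(W), a W ⇒ L
n=8: can move to 4, which is L ⇒ W
n=9: moves to 3(W), 6(W), 8(W); every one is W ⇒ L
n=10: can move to 9, which is L ⇒ W
n=11: the only move is to 10(W), a W ⇒ L
n=12: can move to 4, which is L ⇒ W
n=13: the only move is to 12(W), a W ⇒ L
n=14: can move to 7, which is L ⇒ W
n=15: moves to 5(W), 10(W), 12(W), 14(W); every one is W ⇒ L
n=16: can move to 15, which is L ⇒ W
n=17: the only move is to 16(W), a W ⇒ L
n=18: can move to 9, which is L ⇒ W
n=19: the only move is to 18(W), a W ⇒ L
n=20: can move to 15, which is L ⇒ W
n=21: can move to 7, which is L ⇒ W
n=22: can move to 11, which is L ⇒ W
n=23: the only move is to 22(W), a W ⇒ L
n=24: can move to 23, which is L ⇒ W
n=25: moves to 20(W), 24(W); every one is W ⇒ L
n=26: can move to 13, which is L ⇒ W
n=27: can move to 9, which is L ⇒ W
n=28: moves to 14(W), 21(W), 24(W), 26(W), 27(W); every one is W ⇒ L
n=29: can move to 28, which is L ⇒ W
n=30: can move to 15, which is L ⇒ W
n=31: the only move is to 30(W), a W ⇒ L
n=32: can move to 28, which is L ⇒ W
n=33: can move to 11, which is L ⇒ W
n=34: can move to 17, which is L ⇒ W
Reading off the rows marked L gives the requested list; there are 14 such values of n.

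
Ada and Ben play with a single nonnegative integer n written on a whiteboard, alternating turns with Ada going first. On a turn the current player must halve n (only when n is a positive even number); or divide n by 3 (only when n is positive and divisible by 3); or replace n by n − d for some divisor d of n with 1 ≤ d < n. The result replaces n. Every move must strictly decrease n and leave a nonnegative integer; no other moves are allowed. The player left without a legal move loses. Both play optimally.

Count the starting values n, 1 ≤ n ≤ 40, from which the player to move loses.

14

Classify positions by backward induction: terminal positions (no move available) are L. From any other position, the mover wins iff some move reaches an L.
n=0: no move → L
n=1: no move → L
n=2: reaches L-position 1 → W
n=3: reaches L-position 1 → W
n=4: only reaches 2(W), 3(W), all W → L
n=5: reaches L-position 4 → W
n=6: reaches L-position 4 → W
n=7: only reaches 6(W), which is W → L
n=8: reaches L-position 4 → W
n=9: only reaches 3(W), 6(W), 8(W), all W → L
n=10: reaches L-position 9 → W
n=11: only reaches 10(W), which is W → L
n=12: reaches L-position 4 → W
n=13: only reaches 12(W), which is W → L
n=14: reaches L-position 7 → W
n=15: only reaches 5(W), 10(W), 12(W), 14(W), all W → L
n=16: reaches L-position 15 → W
n=17: only reaches 16(W), which is W → L
n=18: reaches L-position 9 → W
n=19: only reaches 18(W), which is W → L
n=20: reaches L-position 15 → W
n=21: reaches L-position 7 → W
n=22: reaches L-position 11 → W
n=23: only reaches 22(W), which is W → L
n=24: reaches L-position 23 → W
n=25: only reaches 20(W), 24(W), all W → L
n=26: reaches L-position 13 → W
n=27: reaches L-position 9 → W
n=28: only reaches 14(W), 21(W), 24(W), 26(W), 27(W), all W → L
n=29: reaches L-position 28 → W
n=30: reaches L-position 15 → W
n=31: only reaches 30(W), which is W → L
n=32: reaches L-position 28 → W
n=33: reaches L-position 11 → W
n=34: reaches L-position 17 → W
n=35: reaches L-position 28 → W
n=36: only reaches 12(W), 18(W), 24(W), 27(W), 30(W), 32(W), 33(W), 34(W), 35(W), all W → L
n=37: reaches L-position 36 → W
n=38: reaches L-position 19 → W
n=39: reaches L-position 13 → W
n=40: reaches L-position 36 → W
L entries with 1 ≤ n ≤ 40 (n=0 is outside the asked range and is not counted): n = 1, 4, 7, 9, 11, 13, 15, 17, 19, 23, 25, 28, 31, 36; that makes 14.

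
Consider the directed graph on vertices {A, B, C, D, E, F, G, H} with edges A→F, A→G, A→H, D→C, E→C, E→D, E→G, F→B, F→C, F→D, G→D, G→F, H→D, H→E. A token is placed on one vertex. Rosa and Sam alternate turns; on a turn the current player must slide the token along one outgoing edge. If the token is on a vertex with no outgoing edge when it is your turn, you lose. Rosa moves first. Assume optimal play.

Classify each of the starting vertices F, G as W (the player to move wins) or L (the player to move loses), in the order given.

F: W, G: L

Positions with no move are L. A position that does have a move is losing for the player to move precisely when every available move leads to a winning position for the opponent. Fill in the labels:
Every edge goes from a vertex to one that appears earlier in the order B, C, D, F, G, E, H, A, so processing vertices in that order labels each vertex after all of its successors.
B: no outgoing edge → L
C: no outgoing edge → L
D: W (go to C, an L position)
F: W (go to C, an L position)
G: L (options F(W), D(W) are all W)
E: W (go to G, an L position)
H: L (options E(W), D(W) are all W)
A: W (go to H, an L position)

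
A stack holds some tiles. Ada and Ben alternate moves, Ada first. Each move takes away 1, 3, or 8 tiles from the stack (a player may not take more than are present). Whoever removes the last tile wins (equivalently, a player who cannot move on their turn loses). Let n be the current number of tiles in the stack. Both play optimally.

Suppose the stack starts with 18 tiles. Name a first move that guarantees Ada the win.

Positions with no move are L. A position that does have a move is losing for the player to move precisely when every available move leads to a winning position for the opponent. Fill in the labels:
n=0: no move → L
n=1: W (go to 0, an L position)
n=2: L (sole option 1(W) is W)
n=3: W (go to 2, an L position)
n=4: L (options 3(W), 1(W) are all W)
n=5: W (go to 4, an L position)
n=6: L (options 5(W), 3(W) are all W)
n=7: W (go to 6, an L position)
n=8: W (go to 0, an L position)
n=9: W (go to 6, an L position)
n=10: W (go to 2, an L position)
n=11: L (options 10(W), 8(W), 3(W) are all W)
n=12: W (go to 11, an L position)
n=13: L (options 12(W), 10(W), 5(W) are all W)
n=14: W (go to 13, an L position)
n=15: L (options 14(W), 12(W), 7(W) are all W)
n=16: W (go to 15, an L position)
n=17: L (options 16(W), 14(W), 9(W) are all W)
n=18: W (go to 17, an L position)
From 18, the L positions reachable in one move are: 17, 15. Any move reaching one of these is winning.

Remove 1, leaving 17.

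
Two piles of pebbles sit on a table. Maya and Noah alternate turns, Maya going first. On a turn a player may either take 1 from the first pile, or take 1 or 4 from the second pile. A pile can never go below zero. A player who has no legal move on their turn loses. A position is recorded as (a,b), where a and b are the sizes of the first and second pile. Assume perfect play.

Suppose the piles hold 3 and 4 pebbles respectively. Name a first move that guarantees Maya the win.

Move to (3,3).

Build the W/L table. Terminal = L. A non-terminal position is W if it has a move to some L; otherwise it is L.
No move ever increases a pile, so every position that can arise here has a ≤ 3 and b ≤ 4; it is enough to label the cells with 0 ≤ a ≤ 3 and 0 ≤ b ≤ 4.
Every move lowers a or b (never raises either), so fill the grid row by row in increasing a, and left to right within a row: each cell's successors are then already labelled.
      b=0  b=1  b=2  b=3  b=4
a=0:    L    W    L    W    W
a=1:    W    L    W    L    W
a=2:    L    W    L    W    W
a=3:    W    L    W    L    W
Cells with no legal move (terminal, hence L): (0,0).
The remaining L cells, each justified by listing all of its moves:
(0,2): L (sole option (0,1)(W) is W)
(1,1): L (options (0,1)(W), (1,0)(W) are all W)
(1,3): L (options (0,3)(W), (1,2)(W) are all W)
(2,0): L (sole option (1,0)(W) is W)
(2,2): L (options (1,2)(W), (2,1)(W) are all W)
(3,1): L (options (2,1)(W), (3,0)(W) are all W)
(3,3): L (options (2,3)(W), (3,2)(W) are all W)
Every other cell has at least one move into one of the L cells above, so it is W.
From (3,4), the L positions reachable in one move are: (3,3).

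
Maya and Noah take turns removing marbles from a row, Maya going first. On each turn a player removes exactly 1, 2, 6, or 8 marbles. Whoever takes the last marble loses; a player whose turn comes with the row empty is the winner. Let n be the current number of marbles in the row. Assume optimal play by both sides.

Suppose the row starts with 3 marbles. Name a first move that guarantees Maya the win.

Classify positions by backward induction: terminal positions (no move available) are W. From any other position, the mover wins iff some move reaches an L.
n=0: no move; the opponent has just taken the last marble and therefore loses → W
n=1: L (sole option 0(W) is W)
n=2: W (go to 1, an L position)
n=3: W (go to 1, an L position)
From 3, the L positions reachable in one move are: 1.

Remove 2, leaving 1.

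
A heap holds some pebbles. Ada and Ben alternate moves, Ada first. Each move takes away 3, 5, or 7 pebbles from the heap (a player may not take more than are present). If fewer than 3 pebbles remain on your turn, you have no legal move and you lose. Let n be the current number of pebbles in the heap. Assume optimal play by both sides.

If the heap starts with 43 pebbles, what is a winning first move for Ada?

Remove 3, leaving 40.

Use the standard recursion: the mover loses at a terminal position; elsewhere, the mover wins exactly when some move hands the opponent an L position.
n=0: no move → L
n=1: no move → L
n=2: no move → L
n=3: →0(L), so W
n=4: →1(L), so W
n=5: →2(L), so W
n=6: →1(L), so W
n=7: →2(L), so W
n=8: →1(L), so W
n=9: →2(L), so W
n=10: →7(W), 5(W), 3(W) — all W, so L
n=11: →8(W), 6(W), 4(W) — all W, so L
n=12: →9(W), 7(W), 5(W) — all W, so L
n=13: →10(L), so W
n=14: →11(L), so W
n=15: →12(L), so W
n=16: →11(L), so W
n=17: →12(L), so W
n=18: →11(L), so W
n=19: →12(L), so W
n=20: →17(W), 15(W), 13(W) — all W, so L
n=21: →18(W), 16(W), 14(W) — all W, so L
n=22: →19(W), 17(W), 15(W) — all W, so L
n=23: →20(L), so W
n=24: →21(L), so W
n=25: →22(L), so W
n=26: →21(L), so W
n=27: →22(L), so W
n=28: →21(L), so W
n=29: →22(L), so W
n=30: →27(W), 25(W), 23(W) — all W, so L
n=31: →28(W), 26(W), 24(W) — all W, so L
n=32: →29(W), 27(W), 25(W) — all W, so L
n=33: →30(L), so W
n=34: →31(L), so W
n=35: →32(L), so W
n=36: →31(L), so W
n=37: →32(L), so W
n=38: →31(L), so W
n=39: →32(L), so W
n=40: →37(W), 35(W), 33(W) — all W, so L
n=41: →38(W), 36(W), 34(W) — all W, so L
n=42: →39(W), 37(W), 35(W) — all W, so L
n=43: →40(L), so W
From 43, the L positions reachable in one move are: 40.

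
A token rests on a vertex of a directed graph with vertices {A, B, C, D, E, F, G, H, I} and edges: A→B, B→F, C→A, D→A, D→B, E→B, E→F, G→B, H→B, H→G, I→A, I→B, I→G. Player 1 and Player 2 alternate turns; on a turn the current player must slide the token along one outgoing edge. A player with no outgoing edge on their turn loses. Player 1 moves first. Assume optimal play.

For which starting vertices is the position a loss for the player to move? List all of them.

A, F, G

Positions with no move are L. A position that does have a move is losing for the player to move precisely when every available move leads to a winning position for the opponent. Fill in the labels:
Every edge goes from a vertex to one that appears earlier in the order F, B, G, A, D, I, E, H, C, so processing vertices in that order labels each vertex after all of its successors.
F: no outgoing edge → L
B: can move to F, which is L ⇒ W
G: the only move is to B(W), a W ⇒ L
A: the only move is to B(W), a W ⇒ L
D: can move to A, which is L ⇒ W
I: can move to A, which is L ⇒ W
E: can move to F, which is L ⇒ W
H: can move to G, which is L ⇒ W
C: can move to A, which is L ⇒ W
Reading off the rows marked L gives the requested list; there are 3 such vertices.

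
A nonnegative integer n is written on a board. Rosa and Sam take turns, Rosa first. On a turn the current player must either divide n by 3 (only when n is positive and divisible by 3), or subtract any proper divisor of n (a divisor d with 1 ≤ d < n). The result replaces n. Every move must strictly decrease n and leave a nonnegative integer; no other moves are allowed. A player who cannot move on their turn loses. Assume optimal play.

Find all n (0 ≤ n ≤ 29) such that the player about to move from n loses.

Use the standard recursion: the mover loses at a terminal position; elsewhere, the mover wins exactly when some move hands the opponent an L position.
n=0: no move → L
n=1: no move → L
n=2: →1(L), so W
n=3: →1(L), so W
n=4: →2(W), 3(W) — all W, so L
n=5: →4(L), so W
n=6: →4(L), so W
n=7: →6(W) only, which is W, so L
n=8: →4(L), so W
n=9: →3(W), 6(W), 8(W) — all W, so L
n=10: →9(L), so W
n=11: →10(W) only, which is W, so L
n=12: →4(L), so W
n=13: →12(W) only, which is W, so L
n=14: →7(L), so W
n=15: →5(W), 10(W), 12(W), 14(W) — all W, so L
n=16: →15(L), so W
n=17: →16(W) only, which is W, so L
n=18: →9(L), so W
n=19: →18(W) only, which is W, so L
n=20: →15(L), so W
n=21: →7(L), so W
n=22: →11(L), so W
n=23: →22(W) only, which is W, so L
n=24: →23(L), so W
n=25: →20(W), 24(W) — all W, so L
n=26: →13(L), so W
n=27: →9(L), so W
n=28: →14(W), 21(W), 24(W), 26(W), 27(W) — all W, so L
n=29: →28(L), so W
Reading off the rows marked L gives the requested list; there are 13 such values of n.

0, 1, 4, 7, 9, 11, 13, 15, 17, 19, 23, 25, 28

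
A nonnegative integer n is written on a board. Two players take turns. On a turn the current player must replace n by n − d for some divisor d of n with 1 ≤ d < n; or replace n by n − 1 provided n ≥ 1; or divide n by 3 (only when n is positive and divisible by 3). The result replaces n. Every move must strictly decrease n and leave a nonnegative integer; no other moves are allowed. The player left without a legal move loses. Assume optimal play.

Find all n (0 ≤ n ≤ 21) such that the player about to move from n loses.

Compute win/loss labels from the base case upward. A position with no move is L. Any other position is W if it can reach an L in one move, else L.
n=0: no move → L
n=1: W (go to 0, an L position)
n=2: L (sole option 1(W) is W)
n=3: W (go to 2, an L position)
n=4: W (go to 2, an L position)
n=5: L (sole option 4(W) is W)
n=6: W (go to 2, an L position)
n=7: L (sole option 6(W) is W)
n=8: W (go to 7, an L position)
n=9: L (options 3(W), 6(W), 8(W) are all W)
n=10: W (go to 5, an L position)
n=11: L (sole option 10(W) is W)
n=12: W (go to 9, an L position)
n=13: L (sole option 12(W) is W)
n=14: W (go to 7, an L position)
n=15: W (go to 5, an L position)
n=16: L (options 8(W), 12(W), 14(W), 15(W) are all W)
n=17: W (go to 16, an L position)
n=18: W (go to 9, an L position)
n=19: L (sole option 18(W) is W)
n=20: W (go to 16, an L position)
n=21: W (go to 7, an L position)
Reading off the rows marked L gives the requested list; there are 9 such values of n.

0, 2, 5, 7, 9, 11, 13, 16, 19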